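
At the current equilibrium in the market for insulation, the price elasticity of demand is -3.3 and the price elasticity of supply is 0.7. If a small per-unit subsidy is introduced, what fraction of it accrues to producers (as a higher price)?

Producer share = 0.825

For a small subsidy around the equilibrium, the benefit split depends on the relative slopes, which at a point are proportional to the elasticities.
Buyer share = εs/(εs + |εd|) = 0.7/(0.7 + 3.3) = 0.175; seller share = |εd|/(εs + |εd|) = 0.825.
So producers capture 0.825 of the subsidy.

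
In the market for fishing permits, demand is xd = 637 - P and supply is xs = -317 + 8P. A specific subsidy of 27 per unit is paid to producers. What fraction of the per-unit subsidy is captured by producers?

Pre-subsidy: 637 - P = -317 + 8P gives P* = 106, x* = 531.
With the subsidy, sellers receive Ps = Pb + 27 for each unit, where Pb is the price buyers pay.
Supply in terms of Pb becomes xs = -317 + 8(Pb + 27) = -101 + 8Pb. Setting this equal to demand: 637 - Pb = -101 + 8Pb, so Pb = 82.
Sellers receive Ps = 82 + 27 = 109; x' = 637 − 1·82 = 555.
Buyers' price falls by P* − Pb = 106 − 82 = 24; sellers' price rises by Ps − P* = 109 − 106 = 3.
So producers capture 3/27 = 1/9 of each unit of subsidy.

Producer share = 1/9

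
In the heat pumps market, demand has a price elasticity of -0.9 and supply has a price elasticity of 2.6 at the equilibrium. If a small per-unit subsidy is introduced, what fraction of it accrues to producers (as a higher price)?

For a small subsidy around the equilibrium, the benefit split depends on the relative slopes, which at a point are proportional to the elasticities.
Buyer share = εs/(εs + |εd|) = 2.6/(2.6 + 0.9) = 26/35; seller share = |εd|/(εs + |εd|) = 9/35.
So producers capture 9/35 of the subsidy.

Producer share = 9/35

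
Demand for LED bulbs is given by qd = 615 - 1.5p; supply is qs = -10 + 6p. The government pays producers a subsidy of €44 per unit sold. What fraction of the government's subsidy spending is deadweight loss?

DWL / government spending = 66/1357

Pre-subsidy: 615 - 1.5p = -10 + 6p gives p* = 250/3, q* = 490.
With the subsidy, sellers receive ps = pb + 44 for each unit, where pb is the price buyers pay.
Supply in terms of pb becomes qs = -10 + 6(pb + 44) = 254 + 6pb. Setting this equal to demand: 615 - 1.5pb = 254 + 6pb, so pb = 722/15.
Sellers receive ps = 722/15 + 44 = 1382/15; q' = 615 − 1.5·(722/15) = 542.8.
ΔCS = ½(490 + 542.8)(250/3 − 722/15) = 18177.28; ΔPS = ½(490 + 542.8)(1382/15 − 250/3) = 4544.32.
Government spending = 44 × 542.8 = 23883.2.
DWL = ½ × 44 × (542.8 − 490) = 1161.6; fraction = 1161.6 / 23883.2 = 66/1357.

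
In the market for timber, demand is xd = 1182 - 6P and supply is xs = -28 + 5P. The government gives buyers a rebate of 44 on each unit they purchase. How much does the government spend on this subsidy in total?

Pre-subsidy: 1182 - 6P = -28 + 5P gives P* = 110, x* = 522.
With the rebate, buyers effectively pay Pb = Ps − 44, where Ps is the price sellers receive.
Demand in terms of Ps becomes xd = 1182 − 6(Ps − 44) = 1446 - 6Ps. Setting this equal to supply: 1446 - 6Ps = -28 + 5Ps, so Ps = 134.
Buyers pay Pb = 134 − 44 = 90; x' = -28 + 5·134 = 642.
Government outlay = subsidy × quantity = 44 × 642 = 28248.

Government cost = 28248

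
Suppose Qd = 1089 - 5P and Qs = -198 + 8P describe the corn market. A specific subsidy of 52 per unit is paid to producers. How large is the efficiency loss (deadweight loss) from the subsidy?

Pre-subsidy: 1089 - 5P = -198 + 8P gives P* = 99, Q* = 594.
With the subsidy, sellers receive Ps = Pb + 52 for each unit, where Pb is the price buyers pay.
Supply in terms of Pb becomes Qs = -198 + 8(Pb + 52) = 218 + 8Pb. Setting this equal to demand: 1089 - 5Pb = 218 + 8Pb, so Pb = 67.
Sellers receive Ps = 67 + 52 = 119; Q' = 1089 − 5·67 = 754.
The subsidy expands output by 754 − 594 = 160 past the efficient level; on those units the gap between marginal cost and willingness to pay runs from 0 up to 52.
DWL = ½ × 52 × 160 = 4160.

Deadweight loss = 4160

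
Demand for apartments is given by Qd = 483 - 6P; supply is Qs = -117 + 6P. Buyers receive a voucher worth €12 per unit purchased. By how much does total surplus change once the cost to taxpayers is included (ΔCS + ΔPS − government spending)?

Net change in total surplus = -€216

Pre-subsidy: 483 - 6P = -117 + 6P gives P* = 50, Q* = 183.
With the rebate, buyers effectively pay Pb = Ps − 12, where Ps is the price sellers receive.
Demand in terms of Ps becomes Qd = 483 − 6(Ps − 12) = 555 - 6Ps. Setting this equal to supply: 555 - 6Ps = -117 + 6Ps, so Ps = 56.
Buyers pay Pb = 56 − 12 = 44; Q' = -117 + 6·56 = 219.
ΔCS = ½(183 + 219)(50 − 44) = 1206; ΔPS = ½(183 + 219)(56 − 50) = 1206.
Government spending = 12 × 219 = 2628.
Net change = 1206 + 1206 − 2628 = -216. The loss equals the DWL triangle ½·12·36.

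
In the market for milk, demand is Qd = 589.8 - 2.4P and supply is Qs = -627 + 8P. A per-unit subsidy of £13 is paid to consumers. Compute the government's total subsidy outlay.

Pre-subsidy: 589.8 - 2.4P = -627 + 8P gives P* = 117, Q* = 309.
With the rebate, buyers effectively pay Pb = Ps − 13, where Ps is the price sellers receive.
Demand in terms of Ps becomes Qd = 589.8 − 2.4(Ps − 13) = 621 - 2.4Ps. Setting this equal to supply: 621 - 2.4Ps = -627 + 8Ps, so Ps = 120.
Buyers pay Pb = 120 − 13 = 107; Q' = -627 + 8·120 = 333.
Government outlay = subsidy × quantity = 13 × 333 = 4329.

Government cost = £4329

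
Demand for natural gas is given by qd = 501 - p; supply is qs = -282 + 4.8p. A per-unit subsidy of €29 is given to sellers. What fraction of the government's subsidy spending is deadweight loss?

DWL / government spending = 2/65

Pre-subsidy: 501 - p = -282 + 4.8p gives p* = 135, q* = 366.
With the subsidy, sellers receive ps = pb + 29 for each unit, where pb is the price buyers pay.
Supply in terms of pb becomes qs = -282 + 4.8(pb + 29) = -142.8 + 4.8pb. Setting this equal to demand: 501 - pb = -142.8 + 4.8pb, so pb = 111.
Sellers receive ps = 111 + 29 = 140; q' = 501 − 1·111 = 390.
ΔCS = ½(366 + 390)(135 − 111) = 9072; ΔPS = ½(366 + 390)(140 − 135) = 1890.
Government spending = 29 × 390 = 11310.
DWL = ½ × 29 × (390 − 366) = 348; fraction = 348 / 11310 = 2/65.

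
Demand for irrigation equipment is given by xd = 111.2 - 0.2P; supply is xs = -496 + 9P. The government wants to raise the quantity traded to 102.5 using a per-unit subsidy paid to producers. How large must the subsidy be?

Required subsidy s = 23 per unit

At x = 102.5, invert demand for the buyer price: Pb = (111.2 − 102.5)/0.2 = 43.5; invert supply for the seller price: Ps = (102.5 − (-496))/9 = 66.5.
The subsidy must fill the gap: s = Ps − Pb = 66.5 − 43.5 = 23.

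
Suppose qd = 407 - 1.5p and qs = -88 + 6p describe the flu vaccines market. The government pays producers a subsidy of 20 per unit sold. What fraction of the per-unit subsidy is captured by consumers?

Consumer share = 0.8

Pre-subsidy: 407 - 1.5p = -88 + 6p gives p* = 66, q* = 308.
With the subsidy, sellers receive ps = pb + 20 for each unit, where pb is the price buyers pay.
Supply in terms of pb becomes qs = -88 + 6(pb + 20) = 32 + 6pb. Setting this equal to demand: 407 - 1.5pb = 32 + 6pb, so pb = 50.
Sellers receive ps = 50 + 20 = 70; q' = 407 − 1.5·50 = 332.
Buyers' price falls by p* − pb = 66 − 50 = 16; sellers' price rises by ps − p* = 70 − 66 = 4.
So consumers capture 16/20 = 0.8 of each unit of subsidy.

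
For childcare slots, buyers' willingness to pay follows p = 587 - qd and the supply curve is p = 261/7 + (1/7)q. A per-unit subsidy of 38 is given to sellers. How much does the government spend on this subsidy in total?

Government cost = 19541.5

Pre-subsidy: 587 - q = 261/7 + (1/7)q gives q* = 481 and p* = 106.
With the subsidy, sellers receive ps = pb + 38 for each unit, where pb is the price buyers pay.
On the curves, pb = 587 - q and ps = 261/7 + (1/7)q; the wedge ps − pb = 38 gives 261/7 + (1/7)q − (587 - q) = 38, so q' = 514.25.
Then pb = 587 − 1·514.25 = 72.75 and ps = 261/7 + (1/7)·514.25 = 110.75.
Government outlay = subsidy × quantity = 38 × 514.25 = 19541.5.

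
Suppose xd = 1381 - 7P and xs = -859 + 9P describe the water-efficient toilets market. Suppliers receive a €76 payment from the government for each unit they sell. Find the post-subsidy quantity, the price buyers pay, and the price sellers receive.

Pre-subsidy: 1381 - 7P = -859 + 9P gives P* = 140, x* = 401.
With the subsidy, sellers receive Ps = Pb + 76 for each unit, where Pb is the price buyers pay.
Supply in terms of Pb becomes xs = -859 + 9(Pb + 76) = -175 + 9Pb. Setting this equal to demand: 1381 - 7Pb = -175 + 9Pb, so Pb = 97.25.
Sellers receive Ps = 97.25 + 76 = 173.25; x' = 1381 − 7·97.25 = 700.25.

x' = 700.25; buyers pay €97.25; sellers receive €173.25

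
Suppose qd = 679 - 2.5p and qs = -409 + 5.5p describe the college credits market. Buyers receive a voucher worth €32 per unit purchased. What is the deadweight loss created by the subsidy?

Pre-subsidy: 679 - 2.5p = -409 + 5.5p gives p* = 136, q* = 339.
With the rebate, buyers effectively pay pb = ps − 32, where ps is the price sellers receive.
Demand in terms of ps becomes qd = 679 − 2.5(ps − 32) = 759 - 2.5ps. Setting this equal to supply: 759 - 2.5ps = -409 + 5.5ps, so ps = 146.
Buyers pay pb = 146 − 32 = 114; q' = -409 + 5.5·146 = 394.
The subsidy expands output by 394 − 339 = 55 past the efficient level; on those units the gap between marginal cost and willingness to pay runs from 0 up to 32.
DWL = ½ × 32 × 55 = 880.

Deadweight loss = €880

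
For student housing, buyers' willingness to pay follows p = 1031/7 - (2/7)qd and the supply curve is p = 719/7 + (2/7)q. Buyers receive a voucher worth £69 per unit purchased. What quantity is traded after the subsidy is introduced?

q' = 198.75

Pre-subsidy: 1031/7 - (2/7)q = 719/7 + (2/7)q gives q* = 78 and p* = 125.
With the rebate, buyers effectively pay pb = ps − 69, where ps is the price sellers receive.
On the curves, pb = 1031/7 - (2/7)q and ps = 719/7 + (2/7)q; the wedge ps − pb = 69 gives 719/7 + (2/7)q − (1031/7 - (2/7)q) = 69, so q' = 198.75.
Then pb = 1031/7 − (2/7)·198.75 = 90.5 and ps = 719/7 + (2/7)·198.75 = 159.5.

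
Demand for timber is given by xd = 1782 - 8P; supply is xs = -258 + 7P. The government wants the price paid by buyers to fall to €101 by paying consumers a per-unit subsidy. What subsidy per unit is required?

Required subsidy s = €75 per unit

At a buyer price of 101, quantity demanded is 1782 − 8·101 = 974.
Sellers supply 974 only when they receive Ps with -258 + 7·Ps = 974, i.e. Ps = 176.
s = Ps − Pb = 176 − 101 = 75.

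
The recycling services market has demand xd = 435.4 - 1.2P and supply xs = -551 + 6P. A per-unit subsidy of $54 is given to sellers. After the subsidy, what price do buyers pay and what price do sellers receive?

Buyers pay $92; sellers receive $146

Pre-subsidy: 435.4 - 1.2P = -551 + 6P gives P* = 137, x* = 271.
With the subsidy, sellers receive Ps = Pb + 54 for each unit, where Pb is the price buyers pay.
Supply in terms of Pb becomes xs = -551 + 6(Pb + 54) = -227 + 6Pb. Setting this equal to demand: 435.4 - 1.2Pb = -227 + 6Pb, so Pb = 92.
Sellers receive Ps = 92 + 54 = 146; x' = 435.4 − 1.2·92 = 325.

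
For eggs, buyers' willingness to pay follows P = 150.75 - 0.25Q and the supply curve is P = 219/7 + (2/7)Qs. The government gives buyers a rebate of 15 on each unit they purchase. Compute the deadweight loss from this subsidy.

Deadweight loss = 210

Pre-subsidy: 150.75 - 0.25Q = 219/7 + (2/7)Q gives Q* = 223 and P* = 95.
With the rebate, buyers effectively pay Pb = Ps − 15, where Ps is the price sellers receive.
On the curves, Pb = 150.75 - 0.25Q and Ps = 219/7 + (2/7)Q; the wedge Ps − Pb = 15 gives 219/7 + (2/7)Q − (150.75 - 0.25Q) = 15, so Q' = 251.
Then Pb = 150.75 − 0.25·251 = 88 and Ps = 219/7 + (2/7)·251 = 103.
The subsidy expands output by 251 − 223 = 28 past the efficient level; on those units the gap between marginal cost and willingness to pay runs from 0 up to 15.
DWL = ½ × 15 × 28 = 210.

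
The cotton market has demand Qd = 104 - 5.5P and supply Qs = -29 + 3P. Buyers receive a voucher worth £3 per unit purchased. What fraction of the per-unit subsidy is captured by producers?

Pre-subsidy: 104 - 5.5P = -29 + 3P gives P* = 266/17, Q* = 305/17.
With the rebate, buyers effectively pay Pb = Ps − 3, where Ps is the price sellers receive.
Demand in terms of Ps becomes Qd = 104 − 5.5(Ps − 3) = 120.5 - 5.5Ps. Setting this equal to supply: 120.5 - 5.5Ps = -29 + 3Ps, so Ps = 299/17.
Buyers pay Pb = 299/17 − 3 = 248/17; Q' = -29 + 3·(299/17) = 404/17.
Buyers' price falls by P* − Pb = 266/17 − 248/17 = 18/17; sellers' price rises by Ps − P* = 299/17 − 266/17 = 33/17.
So producers capture (33/17)/3 = 11/17 of each unit of subsidy.

Producer share = 11/17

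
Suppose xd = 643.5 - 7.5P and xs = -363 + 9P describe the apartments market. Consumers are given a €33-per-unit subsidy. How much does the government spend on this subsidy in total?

Government cost = €10593

Pre-subsidy: 643.5 - 7.5P = -363 + 9P gives P* = 61, x* = 186.
With the rebate, buyers effectively pay Pb = Ps − 33, where Ps is the price sellers receive.
Demand in terms of Ps becomes xd = 643.5 − 7.5(Ps − 33) = 891 - 7.5Ps. Setting this equal to supply: 891 - 7.5Ps = -363 + 9Ps, so Ps = 76.
Buyers pay Pb = 76 − 33 = 43; x' = -363 + 9·76 = 321.
Government outlay = subsidy × quantity = 33 × 321 = 10593.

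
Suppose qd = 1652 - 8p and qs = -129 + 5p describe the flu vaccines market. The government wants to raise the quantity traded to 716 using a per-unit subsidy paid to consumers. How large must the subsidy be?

Required subsidy s = 52 per unit

At q = 716, invert demand for the buyer price: pb = (1652 − 716)/8 = 117; invert supply for the seller price: ps = (716 − (-129))/5 = 169.
The subsidy must fill the gap: s = ps − pb = 169 − 117 = 52.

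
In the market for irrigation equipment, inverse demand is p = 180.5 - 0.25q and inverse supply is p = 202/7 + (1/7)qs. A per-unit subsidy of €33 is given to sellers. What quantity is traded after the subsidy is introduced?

q' = 470

Pre-subsidy: 180.5 - 0.25q = 202/7 + (1/7)q gives q* = 386 and p* = 84.
With the subsidy, sellers receive ps = pb + 33 for each unit, where pb is the price buyers pay.
On the curves, pb = 180.5 - 0.25q and ps = 202/7 + (1/7)q; the wedge ps − pb = 33 gives 202/7 + (1/7)q − (180.5 - 0.25q) = 33, so q' = 470.
Then pb = 180.5 − 0.25·470 = 63 and ps = 202/7 + (1/7)·470 = 96.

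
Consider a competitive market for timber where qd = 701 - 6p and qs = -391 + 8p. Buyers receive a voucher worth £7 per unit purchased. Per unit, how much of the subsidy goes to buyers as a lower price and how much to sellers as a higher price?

Buyers gain £4 per unit; sellers gain £3 per unit

Pre-subsidy: 701 - 6p = -391 + 8p gives p* = 78, q* = 233.
With the rebate, buyers effectively pay pb = ps − 7, where ps is the price sellers receive.
Demand in terms of ps becomes qd = 701 − 6(ps − 7) = 743 - 6ps. Setting this equal to supply: 743 - 6ps = -391 + 8ps, so ps = 81.
Buyers pay pb = 81 − 7 = 74; q' = -391 + 8·81 = 257.
Buyers' price falls by p* − pb = 78 − 74 = 4; sellers' price rises by ps − p* = 81 − 78 = 3.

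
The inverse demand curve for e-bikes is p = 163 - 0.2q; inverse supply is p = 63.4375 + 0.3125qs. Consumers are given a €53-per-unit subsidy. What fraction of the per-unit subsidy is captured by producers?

Pre-subsidy: 163 - 0.2q = 63.4375 + 0.3125q gives q* = 7965/41 and p* = 5090/41.
With the rebate, buyers effectively pay pb = ps − 53, where ps is the price sellers receive.
On the curves, pb = 163 - 0.2q and ps = 63.4375 + 0.3125q; the wedge ps − pb = 53 gives 63.4375 + 0.3125q − (163 - 0.2q) = 53, so q' = 12205/41.
Then pb = 163 − 0.2·(12205/41) = 4242/41 and ps = 63.4375 + 0.3125·(12205/41) = 6415/41.
Buyers' price falls by p* − pb = 5090/41 − 4242/41 = 848/41; sellers' price rises by ps − p* = 6415/41 − 5090/41 = 1325/41.
So producers capture (1325/41)/53 = 25/41 of each unit of subsidy.

Producer share = 25/41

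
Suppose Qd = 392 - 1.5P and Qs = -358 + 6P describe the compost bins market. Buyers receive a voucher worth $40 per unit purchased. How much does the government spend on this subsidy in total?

Pre-subsidy: 392 - 1.5P = -358 + 6P gives P* = 100, Q* = 242.
With the rebate, buyers effectively pay Pb = Ps − 40, where Ps is the price sellers receive.
Demand in terms of Ps becomes Qd = 392 − 1.5(Ps − 40) = 452 - 1.5Ps. Setting this equal to supply: 452 - 1.5Ps = -358 + 6Ps, so Ps = 108.
Buyers pay Pb = 108 − 40 = 68; Q' = -358 + 6·108 = 290.
Government outlay = subsidy × quantity = 40 × 290 = 11600.

Government cost = $11600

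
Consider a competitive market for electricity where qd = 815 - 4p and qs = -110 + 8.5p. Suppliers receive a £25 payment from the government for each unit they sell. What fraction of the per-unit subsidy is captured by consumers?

Consumer share = 0.68

Pre-subsidy: 815 - 4p = -110 + 8.5p gives p* = 74, q* = 519.
With the subsidy, sellers receive ps = pb + 25 for each unit, where pb is the price buyers pay.
Supply in terms of pb becomes qs = -110 + 8.5(pb + 25) = 102.5 + 8.5pb. Setting this equal to demand: 815 - 4pb = 102.5 + 8.5pb, so pb = 57.
Sellers receive ps = 57 + 25 = 82; q' = 815 − 4·57 = 587.
Buyers' price falls by p* − pb = 74 − 57 = 17; sellers' price rises by ps − p* = 82 − 74 = 8.
So consumers capture 17/25 = 0.68 of each unit of subsidy.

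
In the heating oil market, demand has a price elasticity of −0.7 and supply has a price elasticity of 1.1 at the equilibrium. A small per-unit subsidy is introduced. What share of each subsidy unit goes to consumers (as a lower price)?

For a small subsidy around the equilibrium, the benefit split depends on the relative slopes, which at a point are proportional to the elasticities.
Buyer share = εs/(εs + |εd|) = 1.1/(1.1 + 0.7) = 11/18; seller share = |εd|/(εs + |εd|) = 7/18.

Consumer share = 11/18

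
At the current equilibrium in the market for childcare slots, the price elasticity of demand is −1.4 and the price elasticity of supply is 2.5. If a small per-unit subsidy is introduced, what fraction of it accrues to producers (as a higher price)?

For a small subsidy around the equilibrium, the benefit split depends on the relative slopes, which at a point are proportional to the elasticities.
Buyer share = εs/(εs + |εd|) = 2.5/(2.5 + 1.4) = 25/39; seller share = |εd|/(εs + |εd|) = 14/39.
So producers capture 14/39 of the subsidy.

Producer share = 14/39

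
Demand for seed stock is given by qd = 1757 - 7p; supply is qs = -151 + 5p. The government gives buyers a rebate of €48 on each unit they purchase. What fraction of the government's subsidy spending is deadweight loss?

Pre-subsidy: 1757 - 7p = -151 + 5p gives p* = 159, q* = 644.
With the rebate, buyers effectively pay pb = ps − 48, where ps is the price sellers receive.
Demand in terms of ps becomes qd = 1757 − 7(ps − 48) = 2093 - 7ps. Setting this equal to supply: 2093 - 7ps = -151 + 5ps, so ps = 187.
Buyers pay pb = 187 − 48 = 139; q' = -151 + 5·187 = 784.
ΔCS = ½(644 + 784)(159 − 139) = 14280; ΔPS = ½(644 + 784)(187 − 159) = 19992.
Government spending = 48 × 784 = 37632.
DWL = ½ × 48 × (784 − 644) = 3360; fraction = 3360 / 37632 = 5/56.

DWL / government spending = 5/56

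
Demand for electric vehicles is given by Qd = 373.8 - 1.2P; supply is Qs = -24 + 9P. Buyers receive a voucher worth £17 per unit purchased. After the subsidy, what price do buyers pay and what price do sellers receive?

Buyers pay £24; sellers receive £41

Pre-subsidy: 373.8 - 1.2P = -24 + 9P gives P* = 39, Q* = 327.
With the rebate, buyers effectively pay Pb = Ps − 17, where Ps is the price sellers receive.
Demand in terms of Ps becomes Qd = 373.8 − 1.2(Ps − 17) = 394.2 - 1.2Ps. Setting this equal to supply: 394.2 - 1.2Ps = -24 + 9Ps, so Ps = 41.
Buyers pay Pb = 41 − 17 = 24; Q' = -24 + 9·41 = 345.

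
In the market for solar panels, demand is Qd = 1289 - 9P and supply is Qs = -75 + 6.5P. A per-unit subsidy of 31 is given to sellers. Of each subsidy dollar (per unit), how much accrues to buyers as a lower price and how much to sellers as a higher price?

Pre-subsidy: 1289 - 9P = -75 + 6.5P gives P* = 88, Q* = 497.
With the subsidy, sellers receive Ps = Pb + 31 for each unit, where Pb is the price buyers pay.
Supply in terms of Pb becomes Qs = -75 + 6.5(Pb + 31) = 126.5 + 6.5Pb. Setting this equal to demand: 1289 - 9Pb = 126.5 + 6.5Pb, so Pb = 75.
Sellers receive Ps = 75 + 31 = 106; Q' = 1289 − 9·75 = 614.
Buyers' price falls by P* − Pb = 88 − 75 = 13; sellers' price rises by Ps − P* = 106 − 88 = 18.

Buyers gain 13 per unit; sellers gain 18 per unit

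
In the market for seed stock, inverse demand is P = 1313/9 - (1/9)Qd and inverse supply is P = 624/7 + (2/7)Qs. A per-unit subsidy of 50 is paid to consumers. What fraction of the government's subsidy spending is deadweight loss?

DWL / government spending = 63/269

Pre-subsidy: 1313/9 - (1/9)Q = 624/7 + (2/7)Q gives Q* = 143 and P* = 130.
With the rebate, buyers effectively pay Pb = Ps − 50, where Ps is the price sellers receive.
On the curves, Pb = 1313/9 - (1/9)Q and Ps = 624/7 + (2/7)Q; the wedge Ps − Pb = 50 gives 624/7 + (2/7)Q − (1313/9 - (1/9)Q) = 50, so Q' = 269.
Then Pb = 1313/9 − (1/9)·269 = 116 and Ps = 624/7 + (2/7)·269 = 166.
ΔCS = ½(143 + 269)(130 − 116) = 2884; ΔPS = ½(143 + 269)(166 − 130) = 7416.
Government spending = 50 × 269 = 13450.
DWL = ½ × 50 × (269 − 143) = 3150; fraction = 3150 / 13450 = 63/269.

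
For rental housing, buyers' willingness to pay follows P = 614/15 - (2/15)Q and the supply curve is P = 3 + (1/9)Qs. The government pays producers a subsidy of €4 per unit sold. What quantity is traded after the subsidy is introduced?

Q' = 1887/11

Pre-subsidy: 614/15 - (2/15)Q = 3 + (1/9)Q gives Q* = 1707/11 and P* = 668/33.
With the subsidy, sellers receive Ps = Pb + 4 for each unit, where Pb is the price buyers pay.
On the curves, Pb = 614/15 - (2/15)Q and Ps = 3 + (1/9)Q; the wedge Ps − Pb = 4 gives 3 + (1/9)Q − (614/15 - (2/15)Q) = 4, so Q' = 1887/11.
Then Pb = 614/15 − (2/15)·(1887/11) = 596/33 and Ps = 3 + (1/9)·(1887/11) = 728/33.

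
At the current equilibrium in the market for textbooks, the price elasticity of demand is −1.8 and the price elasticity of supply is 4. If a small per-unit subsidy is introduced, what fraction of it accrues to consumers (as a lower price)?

Consumer share = 20/29

For a small subsidy around the equilibrium, the benefit split depends on the relative slopes, which at a point are proportional to the elasticities.
Buyer share = εs/(εs + |εd|) = 4/(4 + 1.8) = 20/29; seller share = |εd|/(εs + |εd|) = 9/29.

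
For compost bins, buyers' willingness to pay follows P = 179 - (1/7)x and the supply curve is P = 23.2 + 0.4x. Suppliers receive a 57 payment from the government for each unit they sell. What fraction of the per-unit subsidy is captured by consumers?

Consumer share = 5/19

Pre-subsidy: 179 - (1/7)x = 23.2 + 0.4x gives x* = 287 and P* = 138.
With the subsidy, sellers receive Ps = Pb + 57 for each unit, where Pb is the price buyers pay.
On the curves, Pb = 179 - (1/7)x and Ps = 23.2 + 0.4x; the wedge Ps − Pb = 57 gives 23.2 + 0.4x − (179 - (1/7)x) = 57, so x' = 392.
Then Pb = 179 − (1/7)·392 = 123 and Ps = 23.2 + 0.4·392 = 180.
Buyers' price falls by P* − Pb = 138 − 123 = 15; sellers' price rises by Ps − P* = 180 − 138 = 42.
So consumers capture 15/57 = 5/19 of each unit of subsidy.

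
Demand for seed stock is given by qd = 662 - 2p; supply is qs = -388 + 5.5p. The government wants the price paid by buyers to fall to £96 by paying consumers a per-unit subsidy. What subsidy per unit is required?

At a buyer price of 96, quantity demanded is 662 − 2·96 = 470.
Sellers supply 470 only when they receive ps with -388 + 5.5·ps = 470, i.e. ps = 156.
s = ps − pb = 156 − 96 = 60.

Required subsidy s = £60 per unit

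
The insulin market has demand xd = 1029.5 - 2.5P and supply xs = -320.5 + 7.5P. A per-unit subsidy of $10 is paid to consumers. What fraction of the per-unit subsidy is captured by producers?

Producer share = 0.25

Pre-subsidy: 1029.5 - 2.5P = -320.5 + 7.5P gives P* = 135, x* = 692.
With the rebate, buyers effectively pay Pb = Ps − 10, where Ps is the price sellers receive.
Demand in terms of Ps becomes xd = 1029.5 − 2.5(Ps − 10) = 1054.5 - 2.5Ps. Setting this equal to supply: 1054.5 - 2.5Ps = -320.5 + 7.5Ps, so Ps = 137.5.
Buyers pay Pb = 137.5 − 10 = 127.5; x' = -320.5 + 7.5·137.5 = 710.75.
Buyers' price falls by P* − Pb = 135 − 127.5 = 7.5; sellers' price rises by Ps − P* = 137.5 − 135 = 2.5.
So producers capture 2.5/10 = 0.25 of each unit of subsidy.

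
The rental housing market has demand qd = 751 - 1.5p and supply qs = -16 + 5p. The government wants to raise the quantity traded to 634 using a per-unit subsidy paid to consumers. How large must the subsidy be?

Required subsidy s = 52 per unit

At q = 634, invert demand for the buyer price: pb = (751 − 634)/1.5 = 78; invert supply for the seller price: ps = (634 − (-16))/5 = 130.
The subsidy must fill the gap: s = ps − pb = 130 − 78 = 52.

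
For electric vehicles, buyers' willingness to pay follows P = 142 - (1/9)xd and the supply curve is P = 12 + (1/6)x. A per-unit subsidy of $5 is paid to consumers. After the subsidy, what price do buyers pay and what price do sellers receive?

Pre-subsidy: 142 - (1/9)x = 12 + (1/6)x gives x* = 468 and P* = 90.
With the rebate, buyers effectively pay Pb = Ps − 5, where Ps is the price sellers receive.
On the curves, Pb = 142 - (1/9)x and Ps = 12 + (1/6)x; the wedge Ps − Pb = 5 gives 12 + (1/6)x − (142 - (1/9)x) = 5, so x' = 486.
Then Pb = 142 − (1/9)·486 = 88 and Ps = 12 + (1/6)·486 = 93.

Buyers pay $88; sellers receive $93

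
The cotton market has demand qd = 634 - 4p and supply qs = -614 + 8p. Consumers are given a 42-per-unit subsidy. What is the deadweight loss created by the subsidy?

Pre-subsidy: 634 - 4p = -614 + 8p gives p* = 104, q* = 218.
With the rebate, buyers effectively pay pb = ps − 42, where ps is the price sellers receive.
Demand in terms of ps becomes qd = 634 − 4(ps − 42) = 802 - 4ps. Setting this equal to supply: 802 - 4ps = -614 + 8ps, so ps = 118.
Buyers pay pb = 118 − 42 = 76; q' = -614 + 8·118 = 330.
The subsidy expands output by 330 − 218 = 112 past the efficient level; on those units the gap between marginal cost and willingness to pay runs from 0 up to 42.
DWL = ½ × 42 × 112 = 2352.

Deadweight loss = 2352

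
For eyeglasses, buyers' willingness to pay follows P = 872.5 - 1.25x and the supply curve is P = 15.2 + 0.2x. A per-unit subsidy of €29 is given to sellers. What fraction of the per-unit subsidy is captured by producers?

Pre-subsidy: 872.5 - 1.25x = 15.2 + 0.2x gives x* = 17146/29 and P* = 3870/29.
With the subsidy, sellers receive Ps = Pb + 29 for each unit, where Pb is the price buyers pay.
On the curves, Pb = 872.5 - 1.25x and Ps = 15.2 + 0.2x; the wedge Ps − Pb = 29 gives 15.2 + 0.2x − (872.5 - 1.25x) = 29, so x' = 17726/29.
Then Pb = 872.5 − 1.25·(17726/29) = 3145/29 and Ps = 15.2 + 0.2·(17726/29) = 3986/29.
Buyers' price falls by P* − Pb = 3870/29 − 3145/29 = 25; sellers' price rises by Ps − P* = 3986/29 − 3870/29 = 4.
So producers capture 4/29 = 4/29 of each unit of subsidy.

Producer share = 4/29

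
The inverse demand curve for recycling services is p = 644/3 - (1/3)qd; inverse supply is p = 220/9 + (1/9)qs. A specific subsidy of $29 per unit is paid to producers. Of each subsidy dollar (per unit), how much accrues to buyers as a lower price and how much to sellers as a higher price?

Pre-subsidy: 644/3 - (1/3)q = 220/9 + (1/9)q gives q* = 428 and p* = 72.
With the subsidy, sellers receive ps = pb + 29 for each unit, where pb is the price buyers pay.
On the curves, pb = 644/3 - (1/3)q and ps = 220/9 + (1/9)q; the wedge ps − pb = 29 gives 220/9 + (1/9)q − (644/3 - (1/3)q) = 29, so q' = 493.25.
Then pb = 644/3 − (1/3)·493.25 = 50.25 and ps = 220/9 + (1/9)·493.25 = 79.25.
Buyers' price falls by p* − pb = 72 − 50.25 = 21.75; sellers' price rises by ps − p* = 79.25 − 72 = 7.25.

Buyers gain $21.75 per unit; sellers gain $7.25 per unit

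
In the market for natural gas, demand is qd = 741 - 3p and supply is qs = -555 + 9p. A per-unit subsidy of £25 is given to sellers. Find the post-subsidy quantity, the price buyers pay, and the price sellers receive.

q' = 473.25; buyers pay £89.25; sellers receive £114.25

Pre-subsidy: 741 - 3p = -555 + 9p gives p* = 108, q* = 417.
With the subsidy, sellers receive ps = pb + 25 for each unit, where pb is the price buyers pay.
Supply in terms of pb becomes qs = -555 + 9(pb + 25) = -330 + 9pb. Setting this equal to demand: 741 - 3pb = -330 + 9pb, so pb = 89.25.
Sellers receive ps = 89.25 + 25 = 114.25; q' = 741 − 3·89.25 = 473.25.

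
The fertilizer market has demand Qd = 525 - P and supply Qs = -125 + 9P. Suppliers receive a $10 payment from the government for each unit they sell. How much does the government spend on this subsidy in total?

Government cost = $4690

Pre-subsidy: 525 - P = -125 + 9P gives P* = 65, Q* = 460.
With the subsidy, sellers receive Ps = Pb + 10 for each unit, where Pb is the price buyers pay.
Supply in terms of Pb becomes Qs = -125 + 9(Pb + 10) = -35 + 9Pb. Setting this equal to demand: 525 - Pb = -35 + 9Pb, so Pb = 56.
Sellers receive Ps = 56 + 10 = 66; Q' = 525 − 1·56 = 469.
Government outlay = subsidy × quantity = 10 × 469 = 4690.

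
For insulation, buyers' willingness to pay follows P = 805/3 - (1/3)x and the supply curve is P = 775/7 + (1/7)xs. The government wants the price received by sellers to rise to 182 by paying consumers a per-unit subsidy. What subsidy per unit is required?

At a seller price of 182, quantity supplied is -775 + 7·182 = 499.
Buyers absorb 499 only when they pay Pb = 805/3 − (1/3)·499 = 102.
s = Ps − Pb = 182 − 102 = 80.

Required subsidy s = 80 per unit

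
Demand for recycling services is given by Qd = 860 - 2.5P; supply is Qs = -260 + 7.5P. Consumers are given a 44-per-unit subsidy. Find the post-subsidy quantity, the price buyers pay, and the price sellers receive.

Pre-subsidy: 860 - 2.5P = -260 + 7.5P gives P* = 112, Q* = 580.
With the rebate, buyers effectively pay Pb = Ps − 44, where Ps is the price sellers receive.
Demand in terms of Ps becomes Qd = 860 − 2.5(Ps − 44) = 970 - 2.5Ps. Setting this equal to supply: 970 - 2.5Ps = -260 + 7.5Ps, so Ps = 123.
Buyers pay Pb = 123 − 44 = 79; Q' = -260 + 7.5·123 = 662.5.

Q' = 662.5; buyers pay 79; sellers receive 123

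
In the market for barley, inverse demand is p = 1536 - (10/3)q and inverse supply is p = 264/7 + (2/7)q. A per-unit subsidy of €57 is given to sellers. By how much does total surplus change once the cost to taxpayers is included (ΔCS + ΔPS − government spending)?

Net change in total surplus = -€448.875

Pre-subsidy: 1536 - (10/3)q = 264/7 + (2/7)q gives q* = 414 and p* = 156.
With the subsidy, sellers receive ps = pb + 57 for each unit, where pb is the price buyers pay.
On the curves, pb = 1536 - (10/3)q and ps = 264/7 + (2/7)q; the wedge ps − pb = 57 gives 264/7 + (2/7)q − (1536 - (10/3)q) = 57, so q' = 429.75.
Then pb = 1536 − (10/3)·429.75 = 103.5 and ps = 264/7 + (2/7)·429.75 = 160.5.
ΔCS = ½(414 + 429.75)(156 − 103.5) = 22148.4375; ΔPS = ½(414 + 429.75)(160.5 − 156) = 1898.4375.
Government spending = 57 × 429.75 = 24495.75.
Net change = 22148.4375 + 1898.4375 − 24495.75 = -448.875. The loss equals the DWL triangle ½·57·15.75.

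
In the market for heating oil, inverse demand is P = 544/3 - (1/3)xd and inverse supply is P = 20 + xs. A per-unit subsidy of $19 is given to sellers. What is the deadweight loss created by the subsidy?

Pre-subsidy: 544/3 - (1/3)x = 20 + x gives x* = 121 and P* = 141.
With the subsidy, sellers receive Ps = Pb + 19 for each unit, where Pb is the price buyers pay.
On the curves, Pb = 544/3 - (1/3)x and Ps = 20 + x; the wedge Ps − Pb = 19 gives 20 + x − (544/3 - (1/3)x) = 19, so x' = 135.25.
Then Pb = 544/3 − (1/3)·135.25 = 136.25 and Ps = 20 + 1·135.25 = 155.25.
The subsidy expands output by 135.25 − 121 = 14.25 past the efficient level; on those units the gap between marginal cost and willingness to pay runs from 0 up to 19.
DWL = ½ × 19 × 14.25 = 135.375.

Deadweight loss = $135.375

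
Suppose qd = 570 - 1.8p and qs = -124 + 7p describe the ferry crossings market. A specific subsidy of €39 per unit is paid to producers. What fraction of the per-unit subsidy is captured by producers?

Pre-subsidy: 570 - 1.8p = -124 + 7p gives p* = 1735/22, q* = 9417/22.
With the subsidy, sellers receive ps = pb + 39 for each unit, where pb is the price buyers pay.
Supply in terms of pb becomes qs = -124 + 7(pb + 39) = 149 + 7pb. Setting this equal to demand: 570 - 1.8pb = 149 + 7pb, so pb = 2105/44.
Sellers receive ps = 2105/44 + 39 = 3821/44; q' = 570 − 1.8·(2105/44) = 21291/44.
Buyers' price falls by p* − pb = 1735/22 − 2105/44 = 1365/44; sellers' price rises by ps − p* = 3821/44 − 1735/22 = 351/44.
So producers capture (351/44)/39 = 9/44 of each unit of subsidy.

Producer share = 9/44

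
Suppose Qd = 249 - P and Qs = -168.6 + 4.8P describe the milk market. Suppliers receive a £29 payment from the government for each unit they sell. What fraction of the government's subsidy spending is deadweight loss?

Pre-subsidy: 249 - P = -168.6 + 4.8P gives P* = 72, Q* = 177.
With the subsidy, sellers receive Ps = Pb + 29 for each unit, where Pb is the price buyers pay.
Supply in terms of Pb becomes Qs = -168.6 + 4.8(Pb + 29) = -29.4 + 4.8Pb. Setting this equal to demand: 249 - Pb = -29.4 + 4.8Pb, so Pb = 48.
Sellers receive Ps = 48 + 29 = 77; Q' = 249 − 1·48 = 201.
ΔCS = ½(177 + 201)(72 − 48) = 4536; ΔPS = ½(177 + 201)(77 − 72) = 945.
Government spending = 29 × 201 = 5829.
DWL = ½ × 29 × (201 − 177) = 348; fraction = 348 / 5829 = 4/67.

DWL / government spending = 4/67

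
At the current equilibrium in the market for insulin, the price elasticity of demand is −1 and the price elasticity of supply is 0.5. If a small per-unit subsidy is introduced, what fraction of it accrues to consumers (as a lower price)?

Consumer share = 1/3

For a small subsidy around the equilibrium, the benefit split depends on the relative slopes, which at a point are proportional to the elasticities.
Buyer share = εs/(εs + |εd|) = 0.5/(0.5 + 1) = 1/3; seller share = |εd|/(εs + |εd|) = 2/3.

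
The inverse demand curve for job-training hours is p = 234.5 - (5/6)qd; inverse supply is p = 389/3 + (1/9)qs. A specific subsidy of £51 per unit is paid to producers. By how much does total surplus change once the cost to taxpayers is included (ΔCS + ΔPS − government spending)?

Pre-subsidy: 234.5 - (5/6)q = 389/3 + (1/9)q gives q* = 111 and p* = 142.
With the subsidy, sellers receive ps = pb + 51 for each unit, where pb is the price buyers pay.
On the curves, pb = 234.5 - (5/6)q and ps = 389/3 + (1/9)q; the wedge ps − pb = 51 gives 389/3 + (1/9)q − (234.5 - (5/6)q) = 51, so q' = 165.
Then pb = 234.5 − (5/6)·165 = 97 and ps = 389/3 + (1/9)·165 = 148.
ΔCS = ½(111 + 165)(142 − 97) = 6210; ΔPS = ½(111 + 165)(148 − 142) = 828.
Government spending = 51 × 165 = 8415.
Net change = 6210 + 828 − 8415 = -1377. The loss equals the DWL triangle ½·51·54.

Net change in total surplus = -£1377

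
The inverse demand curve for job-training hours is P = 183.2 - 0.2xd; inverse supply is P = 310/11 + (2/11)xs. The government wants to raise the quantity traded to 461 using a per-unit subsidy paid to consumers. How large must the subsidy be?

At x = 461, from the demand curve buyers pay Pb = 183.2 − 0.2·461 = 91; from the supply curve sellers need Ps = 310/11 + (2/11)·461 = 112.
The subsidy must fill the gap: s = Ps − Pb = 112 − 91 = 21.

Required subsidy s = 21 per unit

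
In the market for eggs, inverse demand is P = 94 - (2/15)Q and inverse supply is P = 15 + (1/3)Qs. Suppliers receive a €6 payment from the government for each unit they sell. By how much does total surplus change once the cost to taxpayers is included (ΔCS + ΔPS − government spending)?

Pre-subsidy: 94 - (2/15)Q = 15 + (1/3)Q gives Q* = 1185/7 and P* = 500/7.
With the subsidy, sellers receive Ps = Pb + 6 for each unit, where Pb is the price buyers pay.
On the curves, Pb = 94 - (2/15)Q and Ps = 15 + (1/3)Q; the wedge Ps − Pb = 6 gives 15 + (1/3)Q − (94 - (2/15)Q) = 6, so Q' = 1275/7.
Then Pb = 94 − (2/15)·(1275/7) = 488/7 and Ps = 15 + (1/3)·(1275/7) = 530/7.
ΔCS = ½(1185/7 + 1275/7)(500/7 − 488/7) = 14760/49; ΔPS = ½(1185/7 + 1275/7)(530/7 − 500/7) = 36900/49.
Government spending = 6 × 1275/7 = 7650/7.
Net change = 14760/49 + 36900/49 − 7650/7 = -270/7. The loss equals the DWL triangle ½·6·90/7.

Net change in total surplus = -270/7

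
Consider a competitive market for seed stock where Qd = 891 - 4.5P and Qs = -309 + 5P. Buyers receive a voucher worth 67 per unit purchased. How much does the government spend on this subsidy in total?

Government cost = 612648/19

Pre-subsidy: 891 - 4.5P = -309 + 5P gives P* = 2400/19, Q* = 6129/19.
With the rebate, buyers effectively pay Pb = Ps − 67, where Ps is the price sellers receive.
Demand in terms of Ps becomes Qd = 891 − 4.5(Ps − 67) = 1192.5 - 4.5Ps. Setting this equal to supply: 1192.5 - 4.5Ps = -309 + 5Ps, so Ps = 3003/19.
Buyers pay Pb = 3003/19 − 67 = 1730/19; Q' = -309 + 5·(3003/19) = 9144/19.
Government outlay = subsidy × quantity = 67 × 9144/19 = 612648/19.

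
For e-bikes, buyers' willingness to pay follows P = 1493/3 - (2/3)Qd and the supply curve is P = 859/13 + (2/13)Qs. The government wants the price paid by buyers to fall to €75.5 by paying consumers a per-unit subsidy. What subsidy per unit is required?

Required subsidy s = €88 per unit

At a buyer price of 75.5, quantity demanded is 746.5 − 1.5·75.5 = 633.25.
Sellers supply 633.25 only when they receive Ps = 859/13 + (2/13)·633.25 = 163.5.
s = Ps − Pb = 163.5 − 75.5 = 88.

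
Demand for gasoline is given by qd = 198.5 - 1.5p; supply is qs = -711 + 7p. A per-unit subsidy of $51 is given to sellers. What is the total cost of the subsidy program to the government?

Government cost = $5151

Pre-subsidy: 198.5 - 1.5p = -711 + 7p gives p* = 107, q* = 38.
With the subsidy, sellers receive ps = pb + 51 for each unit, where pb is the price buyers pay.
Supply in terms of pb becomes qs = -711 + 7(pb + 51) = -354 + 7pb. Setting this equal to demand: 198.5 - 1.5pb = -354 + 7pb, so pb = 65.
Sellers receive ps = 65 + 51 = 116; q' = 198.5 − 1.5·65 = 101.
Government outlay = subsidy × quantity = 51 × 101 = 5151.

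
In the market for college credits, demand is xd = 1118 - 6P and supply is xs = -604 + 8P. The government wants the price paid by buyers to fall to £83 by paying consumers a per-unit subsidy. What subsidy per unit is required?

Required subsidy s = £70 per unit

At a buyer price of 83, quantity demanded is 1118 − 6·83 = 620.
Sellers supply 620 only when they receive Ps with -604 + 8·Ps = 620, i.e. Ps = 153.
s = Ps − Pb = 153 − 83 = 70.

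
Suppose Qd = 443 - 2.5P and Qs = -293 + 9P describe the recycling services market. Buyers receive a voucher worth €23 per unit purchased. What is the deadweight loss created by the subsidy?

Deadweight loss = €517.5

Pre-subsidy: 443 - 2.5P = -293 + 9P gives P* = 64, Q* = 283.
With the rebate, buyers effectively pay Pb = Ps − 23, where Ps is the price sellers receive.
Demand in terms of Ps becomes Qd = 443 − 2.5(Ps − 23) = 500.5 - 2.5Ps. Setting this equal to supply: 500.5 - 2.5Ps = -293 + 9Ps, so Ps = 69.
Buyers pay Pb = 69 − 23 = 46; Q' = -293 + 9·69 = 328.
The subsidy expands output by 328 − 283 = 45 past the efficient level; on those units the gap between marginal cost and willingness to pay runs from 0 up to 23.
DWL = ½ × 23 × 45 = 517.5.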